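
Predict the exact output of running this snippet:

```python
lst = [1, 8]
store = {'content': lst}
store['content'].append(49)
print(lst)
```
[1, 8, 49]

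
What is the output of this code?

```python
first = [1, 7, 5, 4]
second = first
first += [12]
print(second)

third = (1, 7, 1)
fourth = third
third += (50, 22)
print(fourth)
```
[1, 7, 5, 4, 12]
(1, 7, 1)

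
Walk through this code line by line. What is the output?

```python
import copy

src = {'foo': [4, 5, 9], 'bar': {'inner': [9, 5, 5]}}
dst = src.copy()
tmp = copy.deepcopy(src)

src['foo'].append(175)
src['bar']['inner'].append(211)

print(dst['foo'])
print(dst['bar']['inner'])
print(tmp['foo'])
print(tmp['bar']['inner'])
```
[4, 5, 9, 175]
[9, 5, 5, 211]
[4, 5, 9]
[9, 5, 5]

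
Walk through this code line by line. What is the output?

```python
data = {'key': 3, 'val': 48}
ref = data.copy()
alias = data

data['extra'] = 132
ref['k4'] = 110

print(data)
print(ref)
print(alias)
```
{'key': 3, 'val': 48, 'extra': 132}
{'key': 3, 'val': 48, 'k4': 110}
{'key': 3, 'val': 48, 'extra': 132}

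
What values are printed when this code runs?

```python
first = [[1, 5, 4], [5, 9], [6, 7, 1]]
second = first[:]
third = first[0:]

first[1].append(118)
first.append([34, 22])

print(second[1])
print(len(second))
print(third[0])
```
[5, 9, 118]
3
[1, 5, 4]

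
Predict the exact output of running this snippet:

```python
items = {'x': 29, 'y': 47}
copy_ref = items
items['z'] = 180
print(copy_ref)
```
{'x': 29, 'y': 47, 'z': 180}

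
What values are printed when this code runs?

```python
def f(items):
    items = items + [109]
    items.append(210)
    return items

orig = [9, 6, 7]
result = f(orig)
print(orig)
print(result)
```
[9, 6, 7]
[9, 6, 7, 109, 210]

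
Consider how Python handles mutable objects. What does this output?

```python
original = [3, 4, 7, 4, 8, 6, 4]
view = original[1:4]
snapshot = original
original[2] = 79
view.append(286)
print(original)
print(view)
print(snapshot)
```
[3, 4, 79, 4, 8, 6, 4]
[4, 7, 4, 286]
[3, 4, 79, 4, 8, 6, 4]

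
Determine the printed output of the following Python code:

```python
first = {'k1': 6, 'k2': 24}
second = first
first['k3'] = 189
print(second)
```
{'k1': 6, 'k2': 24, 'k3': 189}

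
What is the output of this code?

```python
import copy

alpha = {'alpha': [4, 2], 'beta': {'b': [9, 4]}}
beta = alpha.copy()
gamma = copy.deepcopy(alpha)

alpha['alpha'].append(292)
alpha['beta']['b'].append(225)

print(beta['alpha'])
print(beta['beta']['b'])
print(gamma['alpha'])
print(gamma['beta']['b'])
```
[4, 2, 292]
[9, 4, 225]
[4, 2]
[9, 4]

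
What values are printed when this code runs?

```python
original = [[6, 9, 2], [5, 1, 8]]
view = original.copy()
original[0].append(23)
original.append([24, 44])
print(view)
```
[[6, 9, 2, 23], [5, 1, 8]]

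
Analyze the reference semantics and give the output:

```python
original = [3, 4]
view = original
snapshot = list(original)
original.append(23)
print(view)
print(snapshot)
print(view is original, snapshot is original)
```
[3, 4, 23]
[3, 4]
True False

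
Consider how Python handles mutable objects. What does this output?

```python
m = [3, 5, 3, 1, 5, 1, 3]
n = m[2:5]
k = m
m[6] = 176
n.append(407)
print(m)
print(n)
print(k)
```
[3, 5, 3, 1, 5, 1, 176]
[3, 1, 5, 407]
[3, 5, 3, 1, 5, 1, 176]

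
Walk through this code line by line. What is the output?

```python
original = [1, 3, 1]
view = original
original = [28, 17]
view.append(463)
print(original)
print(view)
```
[28, 17]
[1, 3, 1, 463]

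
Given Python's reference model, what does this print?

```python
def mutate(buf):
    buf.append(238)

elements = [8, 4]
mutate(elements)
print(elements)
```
[8, 4, 238]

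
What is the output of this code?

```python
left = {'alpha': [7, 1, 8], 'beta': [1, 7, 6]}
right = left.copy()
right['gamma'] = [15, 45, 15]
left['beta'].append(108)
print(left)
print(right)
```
{'alpha': [7, 1, 8], 'beta': [1, 7, 6, 108]}
{'alpha': [7, 1, 8], 'beta': [1, 7, 6, 108], 'gamma': [15, 45, 15]}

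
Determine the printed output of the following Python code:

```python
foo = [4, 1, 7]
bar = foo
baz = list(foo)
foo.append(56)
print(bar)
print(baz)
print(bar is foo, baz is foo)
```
[4, 1, 7, 56]
[4, 1, 7]
True False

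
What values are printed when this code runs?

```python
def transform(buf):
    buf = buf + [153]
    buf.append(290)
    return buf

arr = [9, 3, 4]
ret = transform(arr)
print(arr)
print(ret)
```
[9, 3, 4]
[9, 3, 4, 153, 290]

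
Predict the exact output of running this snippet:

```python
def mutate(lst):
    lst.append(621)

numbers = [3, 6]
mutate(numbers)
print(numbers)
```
[3, 6, 621]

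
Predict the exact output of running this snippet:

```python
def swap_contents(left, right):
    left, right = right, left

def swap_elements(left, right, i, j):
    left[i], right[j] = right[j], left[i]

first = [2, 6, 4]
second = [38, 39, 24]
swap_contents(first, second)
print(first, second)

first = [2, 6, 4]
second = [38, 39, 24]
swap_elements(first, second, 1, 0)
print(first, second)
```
[2, 6, 4] [38, 39, 24]
[2, 38, 4] [6, 39, 24]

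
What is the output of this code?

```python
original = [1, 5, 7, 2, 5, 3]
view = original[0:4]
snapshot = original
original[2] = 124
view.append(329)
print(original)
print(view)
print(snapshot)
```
[1, 5, 124, 2, 5, 3]
[1, 5, 7, 2, 329]
[1, 5, 124, 2, 5, 3]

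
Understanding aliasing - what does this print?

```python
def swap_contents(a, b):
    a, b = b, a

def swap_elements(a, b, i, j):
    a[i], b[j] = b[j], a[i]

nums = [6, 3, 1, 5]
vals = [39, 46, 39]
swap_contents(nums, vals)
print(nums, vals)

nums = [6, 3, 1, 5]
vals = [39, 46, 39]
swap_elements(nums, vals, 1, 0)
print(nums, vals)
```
[6, 3, 1, 5] [39, 46, 39]
[6, 39, 1, 5] [3, 46, 39]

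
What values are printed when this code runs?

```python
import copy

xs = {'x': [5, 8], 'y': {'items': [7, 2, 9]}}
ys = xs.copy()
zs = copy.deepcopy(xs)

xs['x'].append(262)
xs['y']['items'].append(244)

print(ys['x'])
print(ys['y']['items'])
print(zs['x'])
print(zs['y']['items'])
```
[5, 8, 262]
[7, 2, 9, 244]
[5, 8]
[7, 2, 9]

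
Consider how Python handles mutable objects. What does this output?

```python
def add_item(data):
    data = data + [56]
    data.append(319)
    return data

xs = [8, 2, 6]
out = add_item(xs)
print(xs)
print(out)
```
[8, 2, 6]
[8, 2, 6, 56, 319]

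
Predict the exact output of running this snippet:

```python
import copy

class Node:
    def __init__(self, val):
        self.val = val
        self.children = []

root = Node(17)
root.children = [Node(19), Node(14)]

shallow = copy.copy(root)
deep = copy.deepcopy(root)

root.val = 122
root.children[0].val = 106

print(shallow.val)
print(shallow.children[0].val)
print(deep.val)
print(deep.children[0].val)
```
17
106
17
19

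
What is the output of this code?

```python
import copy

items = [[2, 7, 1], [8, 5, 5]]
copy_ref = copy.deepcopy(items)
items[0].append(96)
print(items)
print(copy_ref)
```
[[2, 7, 1, 96], [8, 5, 5]]
[[2, 7, 1], [8, 5, 5]]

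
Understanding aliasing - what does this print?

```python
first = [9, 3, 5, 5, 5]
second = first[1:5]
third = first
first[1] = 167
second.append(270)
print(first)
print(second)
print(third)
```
[9, 167, 5, 5, 5]
[3, 5, 5, 5, 270]
[9, 167, 5, 5, 5]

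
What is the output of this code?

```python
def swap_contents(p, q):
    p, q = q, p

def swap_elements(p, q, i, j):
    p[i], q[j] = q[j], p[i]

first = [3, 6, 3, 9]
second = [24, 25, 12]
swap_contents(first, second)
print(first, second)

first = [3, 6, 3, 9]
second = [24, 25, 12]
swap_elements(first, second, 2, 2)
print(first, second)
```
[3, 6, 3, 9] [24, 25, 12]
[3, 6, 12, 9] [24, 25, 3]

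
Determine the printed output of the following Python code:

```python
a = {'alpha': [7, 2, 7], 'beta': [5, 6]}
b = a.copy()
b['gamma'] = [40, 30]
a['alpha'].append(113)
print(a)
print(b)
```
{'alpha': [7, 2, 7, 113], 'beta': [5, 6]}
{'alpha': [7, 2, 7, 113], 'beta': [5, 6], 'gamma': [40, 30]}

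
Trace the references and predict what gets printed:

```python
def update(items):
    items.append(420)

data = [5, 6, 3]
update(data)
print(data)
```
[5, 6, 3, 420]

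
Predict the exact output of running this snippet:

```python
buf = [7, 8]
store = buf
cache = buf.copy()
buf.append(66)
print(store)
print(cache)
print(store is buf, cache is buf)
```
[7, 8, 66]
[7, 8]
True False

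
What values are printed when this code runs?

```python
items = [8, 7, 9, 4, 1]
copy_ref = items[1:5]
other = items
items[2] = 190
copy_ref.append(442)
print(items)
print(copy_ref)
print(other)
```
[8, 7, 190, 4, 1]
[7, 9, 4, 1, 442]
[8, 7, 190, 4, 1]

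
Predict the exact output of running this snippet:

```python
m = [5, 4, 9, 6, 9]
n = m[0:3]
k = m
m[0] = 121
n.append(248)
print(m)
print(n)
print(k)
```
[121, 4, 9, 6, 9]
[5, 4, 9, 248]
[121, 4, 9, 6, 9]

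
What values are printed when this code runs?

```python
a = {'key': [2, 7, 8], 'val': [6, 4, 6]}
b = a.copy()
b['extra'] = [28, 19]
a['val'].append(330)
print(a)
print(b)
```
{'key': [2, 7, 8], 'val': [6, 4, 6, 330]}
{'key': [2, 7, 8], 'val': [6, 4, 6, 330], 'extra': [28, 19]}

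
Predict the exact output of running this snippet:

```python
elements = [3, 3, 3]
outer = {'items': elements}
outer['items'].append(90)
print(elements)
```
[3, 3, 3, 90]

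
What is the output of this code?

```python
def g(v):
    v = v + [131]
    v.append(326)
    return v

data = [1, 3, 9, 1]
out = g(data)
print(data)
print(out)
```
[1, 3, 9, 1]
[1, 3, 9, 1, 131, 326]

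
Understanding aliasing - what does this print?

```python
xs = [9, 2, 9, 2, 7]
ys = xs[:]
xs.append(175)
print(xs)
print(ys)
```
[9, 2, 9, 2, 7, 175]
[9, 2, 9, 2, 7]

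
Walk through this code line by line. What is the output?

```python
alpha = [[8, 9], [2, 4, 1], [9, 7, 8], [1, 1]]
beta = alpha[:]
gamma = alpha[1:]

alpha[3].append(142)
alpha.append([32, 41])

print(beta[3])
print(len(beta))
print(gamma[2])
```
[1, 1, 142]
4
[1, 1, 142]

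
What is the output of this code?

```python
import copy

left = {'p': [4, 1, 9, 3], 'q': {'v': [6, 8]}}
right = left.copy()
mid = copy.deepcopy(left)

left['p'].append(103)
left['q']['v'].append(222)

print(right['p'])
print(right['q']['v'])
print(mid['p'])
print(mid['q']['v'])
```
[4, 1, 9, 3, 103]
[6, 8, 222]
[4, 1, 9, 3]
[6, 8]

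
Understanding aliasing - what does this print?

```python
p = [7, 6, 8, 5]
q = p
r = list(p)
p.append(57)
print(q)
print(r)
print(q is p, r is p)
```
[7, 6, 8, 5, 57]
[7, 6, 8, 5]
True False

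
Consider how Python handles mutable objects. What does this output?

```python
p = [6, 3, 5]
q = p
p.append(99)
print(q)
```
[6, 3, 5, 99]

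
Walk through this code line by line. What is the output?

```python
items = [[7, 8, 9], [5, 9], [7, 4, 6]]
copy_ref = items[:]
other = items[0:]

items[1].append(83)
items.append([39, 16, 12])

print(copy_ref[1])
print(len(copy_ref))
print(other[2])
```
[5, 9, 83]
3
[7, 4, 6]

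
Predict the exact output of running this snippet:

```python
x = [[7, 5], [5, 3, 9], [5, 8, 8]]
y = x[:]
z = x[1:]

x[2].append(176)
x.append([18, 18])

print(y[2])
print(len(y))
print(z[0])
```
[5, 8, 8, 176]
3
[5, 3, 9]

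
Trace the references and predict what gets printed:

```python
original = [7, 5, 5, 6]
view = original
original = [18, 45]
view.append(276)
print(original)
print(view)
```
[18, 45]
[7, 5, 5, 6, 276]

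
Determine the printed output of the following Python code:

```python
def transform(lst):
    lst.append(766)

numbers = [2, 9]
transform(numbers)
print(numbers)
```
[2, 9, 766]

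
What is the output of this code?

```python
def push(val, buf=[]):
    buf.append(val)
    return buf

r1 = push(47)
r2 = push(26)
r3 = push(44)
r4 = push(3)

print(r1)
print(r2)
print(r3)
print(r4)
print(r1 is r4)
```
[47, 26, 44, 3]
[47, 26, 44, 3]
[47, 26, 44, 3]
[47, 26, 44, 3]
True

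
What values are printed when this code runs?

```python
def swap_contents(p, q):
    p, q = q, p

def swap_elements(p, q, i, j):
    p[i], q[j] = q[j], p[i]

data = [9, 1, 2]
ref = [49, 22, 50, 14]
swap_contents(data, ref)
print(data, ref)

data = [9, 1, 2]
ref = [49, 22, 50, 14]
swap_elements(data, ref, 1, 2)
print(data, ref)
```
[9, 1, 2] [49, 22, 50, 14]
[9, 50, 2] [49, 22, 1, 14]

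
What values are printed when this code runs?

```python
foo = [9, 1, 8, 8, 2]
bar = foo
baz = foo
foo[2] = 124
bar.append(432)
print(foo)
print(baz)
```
[9, 1, 124, 8, 2, 432]
[9, 1, 124, 8, 2, 432]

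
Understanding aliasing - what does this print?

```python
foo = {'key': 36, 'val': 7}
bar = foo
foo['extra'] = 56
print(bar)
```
{'key': 36, 'val': 7, 'extra': 56}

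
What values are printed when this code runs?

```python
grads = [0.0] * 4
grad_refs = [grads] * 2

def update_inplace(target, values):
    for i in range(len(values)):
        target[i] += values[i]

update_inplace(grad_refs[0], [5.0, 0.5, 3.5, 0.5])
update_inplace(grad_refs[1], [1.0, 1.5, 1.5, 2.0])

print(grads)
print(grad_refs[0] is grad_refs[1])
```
[6.0, 2.0, 5.0, 2.5]
True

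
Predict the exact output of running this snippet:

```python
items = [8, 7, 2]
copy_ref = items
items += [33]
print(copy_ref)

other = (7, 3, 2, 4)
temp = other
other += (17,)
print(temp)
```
[8, 7, 2, 33]
(7, 3, 2, 4)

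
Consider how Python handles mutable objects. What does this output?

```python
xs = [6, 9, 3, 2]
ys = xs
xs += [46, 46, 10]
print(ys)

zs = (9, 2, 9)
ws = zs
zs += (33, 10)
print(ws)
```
[6, 9, 3, 2, 46, 46, 10]
(9, 2, 9)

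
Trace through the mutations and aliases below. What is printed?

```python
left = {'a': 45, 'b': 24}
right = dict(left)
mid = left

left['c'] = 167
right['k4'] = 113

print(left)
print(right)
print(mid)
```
{'a': 45, 'b': 24, 'c': 167}
{'a': 45, 'b': 24, 'k4': 113}
{'a': 45, 'b': 24, 'c': 167}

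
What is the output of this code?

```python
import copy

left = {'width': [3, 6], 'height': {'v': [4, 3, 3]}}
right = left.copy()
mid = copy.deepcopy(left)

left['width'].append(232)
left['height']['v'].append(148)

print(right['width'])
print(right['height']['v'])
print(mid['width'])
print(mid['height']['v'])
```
[3, 6, 232]
[4, 3, 3, 148]
[3, 6]
[4, 3, 3]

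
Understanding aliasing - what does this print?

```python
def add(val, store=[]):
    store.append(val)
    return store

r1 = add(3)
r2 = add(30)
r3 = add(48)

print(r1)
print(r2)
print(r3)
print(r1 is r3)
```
[3, 30, 48]
[3, 30, 48]
[3, 30, 48]
True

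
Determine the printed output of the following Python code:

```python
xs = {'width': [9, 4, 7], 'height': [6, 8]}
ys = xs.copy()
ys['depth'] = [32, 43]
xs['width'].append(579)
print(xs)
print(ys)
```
{'width': [9, 4, 7, 579], 'height': [6, 8]}
{'width': [9, 4, 7, 579], 'height': [6, 8], 'depth': [32, 43]}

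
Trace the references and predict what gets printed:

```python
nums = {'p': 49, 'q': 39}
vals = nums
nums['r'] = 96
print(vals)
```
{'p': 49, 'q': 39, 'r': 96}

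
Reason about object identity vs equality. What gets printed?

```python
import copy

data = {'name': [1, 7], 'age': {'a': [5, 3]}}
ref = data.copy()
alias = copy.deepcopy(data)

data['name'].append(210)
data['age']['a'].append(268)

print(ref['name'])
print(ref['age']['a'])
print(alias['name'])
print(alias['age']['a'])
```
[1, 7, 210]
[5, 3, 268]
[1, 7]
[5, 3]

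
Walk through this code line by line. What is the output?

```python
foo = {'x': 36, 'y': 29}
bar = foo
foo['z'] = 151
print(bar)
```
{'x': 36, 'y': 29, 'z': 151}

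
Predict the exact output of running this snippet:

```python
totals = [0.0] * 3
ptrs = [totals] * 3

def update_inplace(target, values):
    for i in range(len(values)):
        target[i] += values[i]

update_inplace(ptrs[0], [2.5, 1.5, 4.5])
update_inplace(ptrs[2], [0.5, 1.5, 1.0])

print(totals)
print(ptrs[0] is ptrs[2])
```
[3.0, 3.0, 5.5]
True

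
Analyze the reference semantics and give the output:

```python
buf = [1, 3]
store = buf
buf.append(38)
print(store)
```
[1, 3, 38]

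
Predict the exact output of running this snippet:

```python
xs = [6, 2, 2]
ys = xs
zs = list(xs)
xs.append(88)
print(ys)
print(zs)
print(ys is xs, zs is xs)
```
[6, 2, 2, 88]
[6, 2, 2]
True False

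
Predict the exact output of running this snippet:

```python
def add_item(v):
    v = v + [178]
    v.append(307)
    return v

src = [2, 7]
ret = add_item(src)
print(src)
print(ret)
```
[2, 7]
[2, 7, 178, 307]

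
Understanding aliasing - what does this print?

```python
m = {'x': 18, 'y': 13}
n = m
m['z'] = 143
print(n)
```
{'x': 18, 'y': 13, 'z': 143}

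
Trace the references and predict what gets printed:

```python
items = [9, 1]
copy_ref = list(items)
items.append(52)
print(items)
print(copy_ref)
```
[9, 1, 52]
[9, 1]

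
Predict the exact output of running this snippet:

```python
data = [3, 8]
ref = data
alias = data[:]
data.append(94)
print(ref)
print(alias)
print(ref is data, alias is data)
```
[3, 8, 94]
[3, 8]
True False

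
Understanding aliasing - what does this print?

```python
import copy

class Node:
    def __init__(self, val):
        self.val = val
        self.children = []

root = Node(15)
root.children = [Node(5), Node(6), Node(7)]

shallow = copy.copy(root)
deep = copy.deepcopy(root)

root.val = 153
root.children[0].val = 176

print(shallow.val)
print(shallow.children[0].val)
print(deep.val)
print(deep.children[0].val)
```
15
176
15
5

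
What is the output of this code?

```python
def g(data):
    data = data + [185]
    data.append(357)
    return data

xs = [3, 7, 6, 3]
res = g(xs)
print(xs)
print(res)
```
[3, 7, 6, 3]
[3, 7, 6, 3, 185, 357]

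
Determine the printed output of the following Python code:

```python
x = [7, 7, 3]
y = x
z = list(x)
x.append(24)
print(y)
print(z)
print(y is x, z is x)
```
[7, 7, 3, 24]
[7, 7, 3]
True False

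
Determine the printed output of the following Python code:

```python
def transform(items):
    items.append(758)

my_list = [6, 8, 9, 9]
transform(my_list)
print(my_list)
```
[6, 8, 9, 9, 758]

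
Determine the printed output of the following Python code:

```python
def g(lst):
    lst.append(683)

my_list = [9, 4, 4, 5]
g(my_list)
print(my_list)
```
[9, 4, 4, 5, 683]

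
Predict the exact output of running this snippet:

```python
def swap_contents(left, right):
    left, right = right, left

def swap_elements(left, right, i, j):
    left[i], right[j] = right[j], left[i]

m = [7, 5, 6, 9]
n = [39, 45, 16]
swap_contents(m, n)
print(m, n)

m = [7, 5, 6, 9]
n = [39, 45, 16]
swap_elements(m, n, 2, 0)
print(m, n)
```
[7, 5, 6, 9] [39, 45, 16]
[7, 5, 39, 9] [6, 45, 16]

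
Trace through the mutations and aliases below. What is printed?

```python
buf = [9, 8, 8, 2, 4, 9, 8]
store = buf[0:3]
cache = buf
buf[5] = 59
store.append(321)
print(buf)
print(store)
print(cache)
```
[9, 8, 8, 2, 4, 59, 8]
[9, 8, 8, 321]
[9, 8, 8, 2, 4, 59, 8]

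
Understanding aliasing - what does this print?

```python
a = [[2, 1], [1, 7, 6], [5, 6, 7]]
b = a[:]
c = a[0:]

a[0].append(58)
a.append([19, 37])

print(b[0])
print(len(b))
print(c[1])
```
[2, 1, 58]
3
[1, 7, 6]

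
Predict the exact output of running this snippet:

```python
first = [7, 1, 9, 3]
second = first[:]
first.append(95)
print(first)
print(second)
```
[7, 1, 9, 3, 95]
[7, 1, 9, 3]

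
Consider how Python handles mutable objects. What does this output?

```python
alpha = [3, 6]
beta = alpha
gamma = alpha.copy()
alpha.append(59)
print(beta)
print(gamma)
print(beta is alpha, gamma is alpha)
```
[3, 6, 59]
[3, 6]
True False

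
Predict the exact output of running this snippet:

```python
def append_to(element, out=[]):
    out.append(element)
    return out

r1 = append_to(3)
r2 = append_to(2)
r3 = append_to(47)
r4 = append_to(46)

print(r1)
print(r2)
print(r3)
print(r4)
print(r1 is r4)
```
[3, 2, 47, 46]
[3, 2, 47, 46]
[3, 2, 47, 46]
[3, 2, 47, 46]
True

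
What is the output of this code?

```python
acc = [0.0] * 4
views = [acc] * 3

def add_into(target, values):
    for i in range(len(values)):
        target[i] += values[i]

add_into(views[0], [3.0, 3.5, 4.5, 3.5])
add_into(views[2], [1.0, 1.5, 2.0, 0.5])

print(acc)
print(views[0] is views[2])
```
[4.0, 5.0, 6.5, 4.0]
True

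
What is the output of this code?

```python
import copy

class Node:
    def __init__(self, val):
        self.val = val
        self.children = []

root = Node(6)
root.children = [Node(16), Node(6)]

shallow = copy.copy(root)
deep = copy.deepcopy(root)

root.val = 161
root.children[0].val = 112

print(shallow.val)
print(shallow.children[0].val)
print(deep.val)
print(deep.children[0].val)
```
6
112
6
16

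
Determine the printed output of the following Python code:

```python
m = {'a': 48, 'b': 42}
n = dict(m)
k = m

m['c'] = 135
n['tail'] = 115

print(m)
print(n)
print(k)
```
{'a': 48, 'b': 42, 'c': 135}
{'a': 48, 'b': 42, 'tail': 115}
{'a': 48, 'b': 42, 'c': 135}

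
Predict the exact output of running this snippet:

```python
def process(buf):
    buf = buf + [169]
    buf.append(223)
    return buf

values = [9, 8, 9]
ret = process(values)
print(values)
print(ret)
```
[9, 8, 9]
[9, 8, 9, 169, 223]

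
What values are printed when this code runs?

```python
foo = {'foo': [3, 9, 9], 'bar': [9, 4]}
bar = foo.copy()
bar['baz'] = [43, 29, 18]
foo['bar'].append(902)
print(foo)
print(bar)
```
{'foo': [3, 9, 9], 'bar': [9, 4, 902]}
{'foo': [3, 9, 9], 'bar': [9, 4, 902], 'baz': [43, 29, 18]}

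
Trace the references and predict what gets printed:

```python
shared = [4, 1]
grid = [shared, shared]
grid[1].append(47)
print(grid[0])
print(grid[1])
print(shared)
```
[4, 1, 47]
[4, 1, 47]
[4, 1, 47]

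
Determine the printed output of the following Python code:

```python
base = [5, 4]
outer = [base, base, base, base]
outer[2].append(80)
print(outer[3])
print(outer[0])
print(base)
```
[5, 4, 80]
[5, 4, 80]
[5, 4, 80]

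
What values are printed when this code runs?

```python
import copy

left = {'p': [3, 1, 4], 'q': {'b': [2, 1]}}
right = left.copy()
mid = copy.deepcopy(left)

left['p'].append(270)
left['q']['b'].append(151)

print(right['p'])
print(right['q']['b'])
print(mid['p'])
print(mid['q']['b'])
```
[3, 1, 4, 270]
[2, 1, 151]
[3, 1, 4]
[2, 1]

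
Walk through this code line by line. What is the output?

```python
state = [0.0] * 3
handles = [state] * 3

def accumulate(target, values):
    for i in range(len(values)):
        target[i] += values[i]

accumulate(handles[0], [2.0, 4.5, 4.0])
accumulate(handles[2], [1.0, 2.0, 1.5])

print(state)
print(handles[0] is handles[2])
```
[3.0, 6.5, 5.5]
True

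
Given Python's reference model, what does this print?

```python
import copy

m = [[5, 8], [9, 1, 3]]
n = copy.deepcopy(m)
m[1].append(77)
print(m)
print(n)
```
[[5, 8], [9, 1, 3, 77]]
[[5, 8], [9, 1, 3]]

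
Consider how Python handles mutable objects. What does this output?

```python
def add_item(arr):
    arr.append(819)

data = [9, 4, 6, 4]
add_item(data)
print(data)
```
[9, 4, 6, 4, 819]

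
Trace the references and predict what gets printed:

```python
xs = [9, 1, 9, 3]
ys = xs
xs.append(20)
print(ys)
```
[9, 1, 9, 3, 20]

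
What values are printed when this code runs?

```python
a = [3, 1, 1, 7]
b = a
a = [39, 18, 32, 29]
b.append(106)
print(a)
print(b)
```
[39, 18, 32, 29]
[3, 1, 1, 7, 106]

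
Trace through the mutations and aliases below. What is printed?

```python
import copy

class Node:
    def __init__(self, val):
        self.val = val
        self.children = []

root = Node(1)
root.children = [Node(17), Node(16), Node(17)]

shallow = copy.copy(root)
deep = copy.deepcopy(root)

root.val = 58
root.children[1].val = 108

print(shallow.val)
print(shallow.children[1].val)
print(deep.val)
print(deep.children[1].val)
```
1
108
1
16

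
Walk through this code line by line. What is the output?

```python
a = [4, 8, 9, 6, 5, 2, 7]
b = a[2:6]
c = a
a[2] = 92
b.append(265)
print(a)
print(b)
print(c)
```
[4, 8, 92, 6, 5, 2, 7]
[9, 6, 5, 2, 265]
[4, 8, 92, 6, 5, 2, 7]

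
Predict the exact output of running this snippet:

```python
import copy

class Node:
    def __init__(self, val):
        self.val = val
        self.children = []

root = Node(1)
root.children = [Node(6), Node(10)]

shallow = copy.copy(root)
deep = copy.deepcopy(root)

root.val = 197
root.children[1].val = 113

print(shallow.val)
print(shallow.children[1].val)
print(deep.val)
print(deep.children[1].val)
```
1
113
1
10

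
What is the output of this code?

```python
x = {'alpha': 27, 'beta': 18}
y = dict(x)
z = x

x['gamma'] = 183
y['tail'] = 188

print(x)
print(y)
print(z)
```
{'alpha': 27, 'beta': 18, 'gamma': 183}
{'alpha': 27, 'beta': 18, 'tail': 188}
{'alpha': 27, 'beta': 18, 'gamma': 183}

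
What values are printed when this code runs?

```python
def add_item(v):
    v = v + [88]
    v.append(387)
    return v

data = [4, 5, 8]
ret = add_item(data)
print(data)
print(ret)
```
[4, 5, 8]
[4, 5, 8, 88, 387]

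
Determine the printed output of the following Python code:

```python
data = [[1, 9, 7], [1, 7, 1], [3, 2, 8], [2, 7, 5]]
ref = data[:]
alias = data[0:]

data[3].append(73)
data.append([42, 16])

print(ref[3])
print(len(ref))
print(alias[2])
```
[2, 7, 5, 73]
4
[3, 2, 8]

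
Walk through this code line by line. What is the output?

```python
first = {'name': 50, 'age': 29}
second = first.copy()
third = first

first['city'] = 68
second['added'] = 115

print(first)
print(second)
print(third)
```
{'name': 50, 'age': 29, 'city': 68}
{'name': 50, 'age': 29, 'added': 115}
{'name': 50, 'age': 29, 'city': 68}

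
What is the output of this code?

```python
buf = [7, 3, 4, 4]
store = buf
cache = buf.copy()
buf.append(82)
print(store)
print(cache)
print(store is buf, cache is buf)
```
[7, 3, 4, 4, 82]
[7, 3, 4, 4]
True False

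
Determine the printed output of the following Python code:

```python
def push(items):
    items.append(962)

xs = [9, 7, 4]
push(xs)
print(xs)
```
[9, 7, 4, 962]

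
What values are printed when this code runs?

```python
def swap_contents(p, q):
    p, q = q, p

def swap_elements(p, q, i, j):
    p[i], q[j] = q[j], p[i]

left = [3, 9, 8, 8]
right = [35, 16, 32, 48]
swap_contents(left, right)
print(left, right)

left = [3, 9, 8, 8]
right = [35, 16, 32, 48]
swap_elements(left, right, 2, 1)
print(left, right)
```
[3, 9, 8, 8] [35, 16, 32, 48]
[3, 9, 16, 8] [35, 8, 32, 48]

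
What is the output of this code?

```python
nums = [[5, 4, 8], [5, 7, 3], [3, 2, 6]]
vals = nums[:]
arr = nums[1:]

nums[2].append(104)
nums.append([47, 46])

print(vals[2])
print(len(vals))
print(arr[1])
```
[3, 2, 6, 104]
3
[3, 2, 6, 104]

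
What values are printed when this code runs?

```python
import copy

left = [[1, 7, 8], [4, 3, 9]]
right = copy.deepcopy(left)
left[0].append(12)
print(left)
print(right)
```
[[1, 7, 8, 12], [4, 3, 9]]
[[1, 7, 8], [4, 3, 9]]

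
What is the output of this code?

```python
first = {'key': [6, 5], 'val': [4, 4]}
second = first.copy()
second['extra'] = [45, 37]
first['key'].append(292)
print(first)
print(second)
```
{'key': [6, 5, 292], 'val': [4, 4]}
{'key': [6, 5, 292], 'val': [4, 4], 'extra': [45, 37]}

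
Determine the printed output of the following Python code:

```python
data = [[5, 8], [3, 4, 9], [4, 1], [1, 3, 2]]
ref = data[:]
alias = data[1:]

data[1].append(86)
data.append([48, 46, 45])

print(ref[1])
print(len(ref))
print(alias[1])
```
[3, 4, 9, 86]
4
[4, 1]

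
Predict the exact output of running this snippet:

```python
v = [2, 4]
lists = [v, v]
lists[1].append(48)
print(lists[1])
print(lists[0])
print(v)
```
[2, 4, 48]
[2, 4, 48]
[2, 4, 48]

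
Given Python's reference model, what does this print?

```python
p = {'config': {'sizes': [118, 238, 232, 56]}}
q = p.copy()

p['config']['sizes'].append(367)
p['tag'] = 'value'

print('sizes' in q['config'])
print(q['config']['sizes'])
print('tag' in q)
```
True
[118, 238, 232, 56, 367]
False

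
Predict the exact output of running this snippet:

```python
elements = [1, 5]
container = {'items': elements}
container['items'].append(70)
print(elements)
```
[1, 5, 70]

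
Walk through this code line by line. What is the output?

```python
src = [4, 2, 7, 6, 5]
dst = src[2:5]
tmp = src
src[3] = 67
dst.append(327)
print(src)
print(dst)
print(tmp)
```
[4, 2, 7, 67, 5]
[7, 6, 5, 327]
[4, 2, 7, 67, 5]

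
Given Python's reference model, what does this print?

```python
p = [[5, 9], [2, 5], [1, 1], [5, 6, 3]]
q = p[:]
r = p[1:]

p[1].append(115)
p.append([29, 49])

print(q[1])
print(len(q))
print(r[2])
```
[2, 5, 115]
4
[5, 6, 3]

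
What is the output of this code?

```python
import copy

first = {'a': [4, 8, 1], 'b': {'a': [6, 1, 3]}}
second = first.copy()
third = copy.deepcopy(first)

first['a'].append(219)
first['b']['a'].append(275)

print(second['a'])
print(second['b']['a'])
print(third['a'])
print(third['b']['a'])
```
[4, 8, 1, 219]
[6, 1, 3, 275]
[4, 8, 1]
[6, 1, 3]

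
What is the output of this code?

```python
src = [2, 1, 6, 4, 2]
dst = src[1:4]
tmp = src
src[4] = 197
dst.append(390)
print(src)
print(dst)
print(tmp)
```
[2, 1, 6, 4, 197]
[1, 6, 4, 390]
[2, 1, 6, 4, 197]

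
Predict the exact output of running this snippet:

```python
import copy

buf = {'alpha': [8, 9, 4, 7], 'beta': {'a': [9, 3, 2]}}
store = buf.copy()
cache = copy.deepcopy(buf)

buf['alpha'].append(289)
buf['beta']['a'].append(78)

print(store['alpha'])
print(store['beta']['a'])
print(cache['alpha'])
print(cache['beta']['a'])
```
[8, 9, 4, 7, 289]
[9, 3, 2, 78]
[8, 9, 4, 7]
[9, 3, 2]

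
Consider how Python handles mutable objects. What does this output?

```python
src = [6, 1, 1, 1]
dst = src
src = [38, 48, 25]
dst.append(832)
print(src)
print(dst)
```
[38, 48, 25]
[6, 1, 1, 1, 832]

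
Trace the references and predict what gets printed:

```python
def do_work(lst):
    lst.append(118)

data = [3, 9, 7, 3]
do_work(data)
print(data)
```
[3, 9, 7, 3, 118]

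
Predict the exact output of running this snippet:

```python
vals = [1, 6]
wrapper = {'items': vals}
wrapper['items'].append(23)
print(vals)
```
[1, 6, 23]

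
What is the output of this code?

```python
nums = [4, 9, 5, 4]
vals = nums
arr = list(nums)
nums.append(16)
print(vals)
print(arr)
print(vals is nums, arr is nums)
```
[4, 9, 5, 4, 16]
[4, 9, 5, 4]
True False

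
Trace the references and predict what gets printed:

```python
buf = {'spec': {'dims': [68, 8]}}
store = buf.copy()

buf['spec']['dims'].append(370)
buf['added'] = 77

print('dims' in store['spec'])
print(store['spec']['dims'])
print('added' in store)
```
True
[68, 8, 370]
False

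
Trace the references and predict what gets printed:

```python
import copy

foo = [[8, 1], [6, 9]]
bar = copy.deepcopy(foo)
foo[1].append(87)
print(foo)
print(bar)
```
[[8, 1], [6, 9, 87]]
[[8, 1], [6, 9]]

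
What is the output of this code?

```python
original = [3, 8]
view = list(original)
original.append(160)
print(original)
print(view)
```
[3, 8, 160]
[3, 8]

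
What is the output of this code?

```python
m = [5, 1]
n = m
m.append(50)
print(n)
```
[5, 1, 50]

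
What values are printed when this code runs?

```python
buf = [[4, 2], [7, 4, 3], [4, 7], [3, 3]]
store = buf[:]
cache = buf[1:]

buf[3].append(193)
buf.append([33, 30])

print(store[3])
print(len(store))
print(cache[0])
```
[3, 3, 193]
4
[7, 4, 3]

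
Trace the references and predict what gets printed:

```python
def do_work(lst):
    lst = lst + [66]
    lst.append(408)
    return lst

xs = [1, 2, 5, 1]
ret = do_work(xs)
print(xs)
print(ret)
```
[1, 2, 5, 1]
[1, 2, 5, 1, 66, 408]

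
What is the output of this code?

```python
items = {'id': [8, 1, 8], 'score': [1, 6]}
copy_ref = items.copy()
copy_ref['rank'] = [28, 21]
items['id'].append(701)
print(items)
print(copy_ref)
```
{'id': [8, 1, 8, 701], 'score': [1, 6]}
{'id': [8, 1, 8, 701], 'score': [1, 6], 'rank': [28, 21]}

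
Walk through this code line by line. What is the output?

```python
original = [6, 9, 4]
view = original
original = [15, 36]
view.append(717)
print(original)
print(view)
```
[15, 36]
[6, 9, 4, 717]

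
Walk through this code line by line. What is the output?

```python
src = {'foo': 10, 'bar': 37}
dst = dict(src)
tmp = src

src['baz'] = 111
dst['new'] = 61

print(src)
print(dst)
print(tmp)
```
{'foo': 10, 'bar': 37, 'baz': 111}
{'foo': 10, 'bar': 37, 'new': 61}
{'foo': 10, 'bar': 37, 'baz': 111}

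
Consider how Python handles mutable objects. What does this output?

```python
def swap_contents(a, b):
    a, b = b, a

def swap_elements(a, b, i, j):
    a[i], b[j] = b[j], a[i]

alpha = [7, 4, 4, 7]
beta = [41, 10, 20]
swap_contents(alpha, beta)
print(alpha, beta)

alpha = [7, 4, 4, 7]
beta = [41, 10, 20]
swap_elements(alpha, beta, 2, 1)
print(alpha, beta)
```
[7, 4, 4, 7] [41, 10, 20]
[7, 4, 10, 7] [41, 4, 20]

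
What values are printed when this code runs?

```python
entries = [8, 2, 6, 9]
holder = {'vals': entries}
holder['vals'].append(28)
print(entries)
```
[8, 2, 6, 9, 28]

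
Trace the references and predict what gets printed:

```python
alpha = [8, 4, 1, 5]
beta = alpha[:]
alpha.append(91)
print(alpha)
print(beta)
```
[8, 4, 1, 5, 91]
[8, 4, 1, 5]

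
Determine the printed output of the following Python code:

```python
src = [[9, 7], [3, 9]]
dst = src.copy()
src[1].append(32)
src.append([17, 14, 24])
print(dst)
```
[[9, 7], [3, 9, 32]]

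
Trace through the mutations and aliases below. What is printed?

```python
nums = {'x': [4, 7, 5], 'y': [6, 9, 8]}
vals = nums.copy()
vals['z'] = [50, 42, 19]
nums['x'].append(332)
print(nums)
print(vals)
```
{'x': [4, 7, 5, 332], 'y': [6, 9, 8]}
{'x': [4, 7, 5, 332], 'y': [6, 9, 8], 'z': [50, 42, 19]}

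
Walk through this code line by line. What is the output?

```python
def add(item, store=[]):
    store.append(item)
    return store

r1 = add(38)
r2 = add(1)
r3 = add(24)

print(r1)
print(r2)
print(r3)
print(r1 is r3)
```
[38, 1, 24]
[38, 1, 24]
[38, 1, 24]
True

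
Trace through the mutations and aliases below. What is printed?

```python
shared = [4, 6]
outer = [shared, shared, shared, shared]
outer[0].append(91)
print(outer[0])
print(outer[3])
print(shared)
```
[4, 6, 91]
[4, 6, 91]
[4, 6, 91]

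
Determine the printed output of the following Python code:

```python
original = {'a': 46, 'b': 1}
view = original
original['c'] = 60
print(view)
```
{'a': 46, 'b': 1, 'c': 60}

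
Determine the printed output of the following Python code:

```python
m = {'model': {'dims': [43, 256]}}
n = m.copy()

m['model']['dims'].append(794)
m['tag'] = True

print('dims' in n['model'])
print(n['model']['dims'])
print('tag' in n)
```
True
[43, 256, 794]
False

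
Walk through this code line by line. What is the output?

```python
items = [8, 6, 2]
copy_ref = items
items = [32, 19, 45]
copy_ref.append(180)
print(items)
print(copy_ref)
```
[32, 19, 45]
[8, 6, 2, 180]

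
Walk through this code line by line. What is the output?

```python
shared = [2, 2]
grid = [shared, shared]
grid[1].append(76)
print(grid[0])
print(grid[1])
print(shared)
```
[2, 2, 76]
[2, 2, 76]
[2, 2, 76]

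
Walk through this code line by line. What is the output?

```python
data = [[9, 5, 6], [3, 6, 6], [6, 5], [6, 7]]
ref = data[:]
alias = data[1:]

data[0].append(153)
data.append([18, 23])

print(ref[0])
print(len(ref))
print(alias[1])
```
[9, 5, 6, 153]
4
[6, 5]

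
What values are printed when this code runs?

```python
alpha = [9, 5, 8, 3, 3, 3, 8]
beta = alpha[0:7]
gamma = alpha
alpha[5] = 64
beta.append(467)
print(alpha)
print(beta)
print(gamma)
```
[9, 5, 8, 3, 3, 64, 8]
[9, 5, 8, 3, 3, 3, 8, 467]
[9, 5, 8, 3, 3, 64, 8]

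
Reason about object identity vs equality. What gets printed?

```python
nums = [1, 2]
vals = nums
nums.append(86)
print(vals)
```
[1, 2, 86]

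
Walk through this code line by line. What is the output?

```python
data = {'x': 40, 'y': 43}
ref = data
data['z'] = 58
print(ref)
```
{'x': 40, 'y': 43, 'z': 58}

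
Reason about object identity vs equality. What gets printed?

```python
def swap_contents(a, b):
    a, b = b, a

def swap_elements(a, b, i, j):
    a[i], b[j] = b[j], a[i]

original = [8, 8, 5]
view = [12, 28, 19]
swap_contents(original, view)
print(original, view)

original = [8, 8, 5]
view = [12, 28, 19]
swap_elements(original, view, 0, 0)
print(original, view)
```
[8, 8, 5] [12, 28, 19]
[12, 8, 5] [8, 28, 19]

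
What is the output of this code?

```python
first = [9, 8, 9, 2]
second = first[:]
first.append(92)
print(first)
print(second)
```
[9, 8, 9, 2, 92]
[9, 8, 9, 2]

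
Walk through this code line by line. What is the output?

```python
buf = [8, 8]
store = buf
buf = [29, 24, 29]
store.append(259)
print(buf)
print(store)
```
[29, 24, 29]
[8, 8, 259]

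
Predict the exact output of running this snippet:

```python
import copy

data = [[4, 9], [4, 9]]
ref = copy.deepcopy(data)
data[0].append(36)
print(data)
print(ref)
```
[[4, 9, 36], [4, 9]]
[[4, 9], [4, 9]]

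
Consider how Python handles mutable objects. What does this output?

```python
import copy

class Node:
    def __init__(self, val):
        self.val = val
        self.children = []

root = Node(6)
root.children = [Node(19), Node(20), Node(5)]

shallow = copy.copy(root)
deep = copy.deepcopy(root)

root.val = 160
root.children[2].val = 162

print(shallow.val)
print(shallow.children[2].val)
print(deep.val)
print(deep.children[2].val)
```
6
162
6
5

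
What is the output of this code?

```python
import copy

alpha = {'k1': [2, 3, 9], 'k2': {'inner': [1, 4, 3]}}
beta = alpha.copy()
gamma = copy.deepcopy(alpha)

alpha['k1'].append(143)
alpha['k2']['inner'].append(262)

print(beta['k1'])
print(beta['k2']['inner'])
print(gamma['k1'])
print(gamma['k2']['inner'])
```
[2, 3, 9, 143]
[1, 4, 3, 262]
[2, 3, 9]
[1, 4, 3]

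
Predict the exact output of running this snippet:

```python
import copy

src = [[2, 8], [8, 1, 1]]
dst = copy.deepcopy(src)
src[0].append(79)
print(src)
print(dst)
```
[[2, 8, 79], [8, 1, 1]]
[[2, 8], [8, 1, 1]]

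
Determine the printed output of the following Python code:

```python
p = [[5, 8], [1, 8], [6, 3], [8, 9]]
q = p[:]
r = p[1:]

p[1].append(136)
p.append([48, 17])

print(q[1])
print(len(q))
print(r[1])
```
[1, 8, 136]
4
[6, 3]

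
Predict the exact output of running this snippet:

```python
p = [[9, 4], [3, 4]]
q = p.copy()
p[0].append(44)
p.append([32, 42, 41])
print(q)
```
[[9, 4, 44], [3, 4]]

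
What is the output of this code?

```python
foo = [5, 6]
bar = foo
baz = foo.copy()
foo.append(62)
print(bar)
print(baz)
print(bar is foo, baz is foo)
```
[5, 6, 62]
[5, 6]
True False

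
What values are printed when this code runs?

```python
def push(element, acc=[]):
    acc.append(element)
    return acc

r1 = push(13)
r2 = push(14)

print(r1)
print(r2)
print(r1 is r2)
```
[13, 14]
[13, 14]
True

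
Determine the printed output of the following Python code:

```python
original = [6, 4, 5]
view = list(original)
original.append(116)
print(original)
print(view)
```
[6, 4, 5, 116]
[6, 4, 5]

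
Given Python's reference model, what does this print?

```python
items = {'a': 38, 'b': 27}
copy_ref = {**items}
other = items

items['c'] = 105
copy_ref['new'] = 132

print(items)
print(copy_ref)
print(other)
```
{'a': 38, 'b': 27, 'c': 105}
{'a': 38, 'b': 27, 'new': 132}
{'a': 38, 'b': 27, 'c': 105}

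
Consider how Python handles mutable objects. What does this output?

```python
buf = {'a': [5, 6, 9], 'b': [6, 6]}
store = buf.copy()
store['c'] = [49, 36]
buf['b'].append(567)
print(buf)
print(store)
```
{'a': [5, 6, 9], 'b': [6, 6, 567]}
{'a': [5, 6, 9], 'b': [6, 6, 567], 'c': [49, 36]}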